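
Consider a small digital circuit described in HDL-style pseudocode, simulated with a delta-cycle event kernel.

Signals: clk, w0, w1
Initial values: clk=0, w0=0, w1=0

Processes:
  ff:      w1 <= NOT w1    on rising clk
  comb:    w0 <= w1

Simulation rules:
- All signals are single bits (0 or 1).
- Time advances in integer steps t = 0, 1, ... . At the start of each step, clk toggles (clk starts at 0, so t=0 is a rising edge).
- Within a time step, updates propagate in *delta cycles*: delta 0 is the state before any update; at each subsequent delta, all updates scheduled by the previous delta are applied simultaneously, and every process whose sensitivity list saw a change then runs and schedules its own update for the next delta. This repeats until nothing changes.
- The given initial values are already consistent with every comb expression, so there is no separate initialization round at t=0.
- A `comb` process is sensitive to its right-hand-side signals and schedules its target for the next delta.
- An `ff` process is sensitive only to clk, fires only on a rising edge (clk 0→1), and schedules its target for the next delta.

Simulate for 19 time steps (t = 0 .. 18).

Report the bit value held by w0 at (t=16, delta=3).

t=0 Δ0: clk=0 w1=0 w0=0
  Δ1: clk:0→1
  Δ2: w1:0→1
  Δ3: w0:0→1
  (3Δ to stable)
t=1 Δ0: clk=1 w1=1 w0=1
  Δ1: clk:1→0
  (1Δ to stable)
t=2 Δ0: clk=0 w1=1 w0=1
  Δ1: clk:0→1
  Δ2: w1:1→0
  Δ3: w0:1→0
  (3Δ to stable)
t=3 Δ0: clk=1 w1=0 w0=0
  Δ1: clk:1→0
  (1Δ to stable)
t=4 Δ0: clk=0 w1=0 w0=0
  Δ1: clk:0→1
  Δ2: w1:0→1
  Δ3: w0:0→1
  (3Δ to stable)
t=5 Δ0: clk=1 w1=1 w0=1
  Δ1: clk:1→0
  (1Δ to stable)
t=6 Δ0: clk=0 w1=1 w0=1
  Δ1: clk:0→1
  Δ2: w1:1→0
  Δ3: w0:1→0
  (3Δ to stable)
t=7 Δ0: clk=1 w1=0 w0=0
  Δ1: clk:1→0
  (1Δ to stable)
t=8 Δ0: clk=0 w1=0 w0=0
  Δ1: clk:0→1
  Δ2: w1:0→1
  Δ3: w0:0→1
  (3Δ to stable)
t=9 Δ0: clk=1 w1=1 w0=1
  Δ1: clk:1→0
  (1Δ to stable)
t=10 Δ0: clk=0 w1=1 w0=1
  Δ1: clk:0→1
  Δ2: w1:1→0
  Δ3: w0:1→0
  (3Δ to stable)
t=11 Δ0: clk=1 w1=0 w0=0
  Δ1: clk:1→0
  (1Δ to stable)
t=12 Δ0: clk=0 w1=0 w0=0
  Δ1: clk:0→1
  Δ2: w1:0→1
  Δ3: w0:0→1
  (3Δ to stable)
t=13 Δ0: clk=1 w1=1 w0=1
  Δ1: clk:1→0
  (1Δ to stable)
t=14 Δ0: clk=0 w1=1 w0=1
  Δ1: clk:0→1
  Δ2: w1:1→0
  Δ3: w0:1→0
  (3Δ to stable)
t=15 Δ0: clk=1 w1=0 w0=0
  Δ1: clk:1→0
  (1Δ to stable)
t=16 Δ0: clk=0 w1=0 w0=0
  Δ1: clk:0→1
  Δ2: w1:0→1
  Δ3: w0:0→1
  (3Δ to stable)
t=17 Δ0: clk=1 w1=1 w0=1
  Δ1: clk:1→0
  (1Δ to stable)
t=18 Δ0: clk=0 w1=1 w0=1
  Δ1: clk:0→1
  Δ2: w1:1→0
  Δ3: w0:1→0
  (3Δ to stable)

1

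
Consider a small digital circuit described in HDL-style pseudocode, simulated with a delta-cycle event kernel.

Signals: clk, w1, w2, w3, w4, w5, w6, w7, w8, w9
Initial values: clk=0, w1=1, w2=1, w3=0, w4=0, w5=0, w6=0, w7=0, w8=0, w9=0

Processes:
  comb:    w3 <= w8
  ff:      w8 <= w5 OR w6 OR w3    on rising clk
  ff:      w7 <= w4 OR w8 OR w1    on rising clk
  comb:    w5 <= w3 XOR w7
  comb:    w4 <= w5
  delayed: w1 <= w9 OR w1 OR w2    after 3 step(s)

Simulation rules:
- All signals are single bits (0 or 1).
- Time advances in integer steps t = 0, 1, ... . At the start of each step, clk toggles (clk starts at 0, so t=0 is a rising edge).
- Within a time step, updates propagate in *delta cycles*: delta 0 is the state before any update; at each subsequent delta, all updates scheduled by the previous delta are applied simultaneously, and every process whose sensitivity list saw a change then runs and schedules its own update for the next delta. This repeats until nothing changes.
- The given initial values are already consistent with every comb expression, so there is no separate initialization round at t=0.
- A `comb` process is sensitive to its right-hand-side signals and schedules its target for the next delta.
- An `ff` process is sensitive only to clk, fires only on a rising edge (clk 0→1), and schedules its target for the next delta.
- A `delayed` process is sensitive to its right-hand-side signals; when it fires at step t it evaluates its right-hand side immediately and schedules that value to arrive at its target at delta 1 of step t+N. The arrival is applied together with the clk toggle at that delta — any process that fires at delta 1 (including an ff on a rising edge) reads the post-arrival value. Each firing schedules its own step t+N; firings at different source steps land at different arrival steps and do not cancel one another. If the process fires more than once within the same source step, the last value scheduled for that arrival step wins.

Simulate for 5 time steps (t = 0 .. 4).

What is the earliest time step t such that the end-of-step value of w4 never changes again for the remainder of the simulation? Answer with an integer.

2

t0.Δ0 w3=0 w5=0 w8=0 w2=1 w7=0 w6=0 w4=0 w1=1 w9=0 clk=0
t0.Δ1 w3=0 w5=0 w8=0 w2=1 w7=0 w6=0 w4=0 w1=1 w9=0 clk=1
t0.Δ2 w3=0 w5=0 w8=0 w2=1 w7=1 w6=0 w4=0 w1=1 w9=0 clk=1
t0.Δ3 w3=0 w5=1 w8=0 w2=1 w7=1 w6=0 w4=0 w1=1 w9=0 clk=1
t0.Δ4 w3=0 w5=1 w8=0 w2=1 w7=1 w6=0 w4=1 w1=1 w9=0 clk=1
t1.Δ0 w3=0 w5=1 w8=0 w2=1 w7=1 w6=0 w4=1 w1=1 w9=0 clk=1
t1.Δ1 w3=0 w5=1 w8=0 w2=1 w7=1 w6=0 w4=1 w1=1 w9=0 clk=0
t2.Δ0 w3=0 w5=1 w8=0 w2=1 w7=1 w6=0 w4=1 w1=1 w9=0 clk=0
t2.Δ1 w3=0 w5=1 w8=0 w2=1 w7=1 w6=0 w4=1 w1=1 w9=0 clk=1
t2.Δ2 w3=0 w5=1 w8=1 w2=1 w7=1 w6=0 w4=1 w1=1 w9=0 clk=1
t2.Δ3 w3=1 w5=1 w8=1 w2=1 w7=1 w6=0 w4=1 w1=1 w9=0 clk=1
t2.Δ4 w3=1 w5=0 w8=1 w2=1 w7=1 w6=0 w4=1 w1=1 w9=0 clk=1
t2.Δ5 w3=1 w5=0 w8=1 w2=1 w7=1 w6=0 w4=0 w1=1 w9=0 clk=1
t3.Δ0 w3=1 w5=0 w8=1 w2=1 w7=1 w6=0 w4=0 w1=1 w9=0 clk=1
t3.Δ1 w3=1 w5=0 w8=1 w2=1 w7=1 w6=0 w4=0 w1=1 w9=0 clk=0
t4.Δ0 w3=1 w5=0 w8=1 w2=1 w7=1 w6=0 w4=0 w1=1 w9=0 clk=0
t4.Δ1 w3=1 w5=0 w8=1 w2=1 w7=1 w6=0 w4=0 w1=1 w9=0 clk=1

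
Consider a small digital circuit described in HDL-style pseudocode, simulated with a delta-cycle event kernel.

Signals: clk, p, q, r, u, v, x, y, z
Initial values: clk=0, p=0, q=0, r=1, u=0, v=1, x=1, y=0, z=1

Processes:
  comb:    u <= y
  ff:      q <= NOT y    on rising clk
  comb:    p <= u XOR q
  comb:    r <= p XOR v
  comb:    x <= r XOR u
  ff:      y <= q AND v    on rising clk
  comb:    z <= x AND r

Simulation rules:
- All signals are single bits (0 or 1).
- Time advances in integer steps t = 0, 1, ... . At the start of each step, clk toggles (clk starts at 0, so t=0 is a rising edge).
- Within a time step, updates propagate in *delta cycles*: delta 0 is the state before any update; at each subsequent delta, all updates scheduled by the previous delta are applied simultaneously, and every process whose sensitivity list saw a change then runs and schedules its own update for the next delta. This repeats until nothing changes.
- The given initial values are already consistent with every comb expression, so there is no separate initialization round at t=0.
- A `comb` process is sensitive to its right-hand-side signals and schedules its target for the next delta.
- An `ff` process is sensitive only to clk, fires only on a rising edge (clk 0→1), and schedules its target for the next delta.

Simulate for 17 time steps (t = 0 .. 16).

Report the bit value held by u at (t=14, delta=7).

t=0 Δ0: p=0 x=1 v=1 u=0 y=0 q=0 r=1 clk=0 z=1
  Δ1: clk:0→1
  Δ2: q:0→1
  Δ3: p:0→1
  Δ4: r:1→0
  Δ5: x:1→0, z:1→0
  (5Δ to stable)
t=1 Δ0: p=1 x=0 v=1 u=0 y=0 q=1 r=0 clk=1 z=0
  Δ1: clk:1→0
  (1Δ to stable)
t=2 Δ0: p=1 x=0 v=1 u=0 y=0 q=1 r=0 clk=0 z=0
  Δ1: clk:0→1
  Δ2: y:0→1
  Δ3: u:0→1
  Δ4: p:1→0, x:0→1
  Δ5: r:0→1
  Δ6: x:1→0, z:0→1
  Δ7: z:1→0
  (7Δ to stable)
t=3 Δ0: p=0 x=0 v=1 u=1 y=1 q=1 r=1 clk=1 z=0
  Δ1: clk:1→0
  (1Δ to stable)
t=4 Δ0: p=0 x=0 v=1 u=1 y=1 q=1 r=1 clk=0 z=0
  Δ1: clk:0→1
  Δ2: q:1→0
  Δ3: p:0→1
  Δ4: r:1→0
  Δ5: x:0→1
  (5Δ to stable)
t=5 Δ0: p=1 x=1 v=1 u=1 y=1 q=0 r=0 clk=1 z=0
  Δ1: clk:1→0
  (1Δ to stable)
t=6 Δ0: p=1 x=1 v=1 u=1 y=1 q=0 r=0 clk=0 z=0
  Δ1: clk:0→1
  Δ2: y:1→0
  Δ3: u:1→0
  Δ4: p:1→0, x:1→0
  Δ5: r:0→1
  Δ6: x:0→1
  Δ7: z:0→1
  (7Δ to stable)
t=7 Δ0: p=0 x=1 v=1 u=0 y=0 q=0 r=1 clk=1 z=1
  Δ1: clk:1→0
  (1Δ to stable)
t=8 Δ0: p=0 x=1 v=1 u=0 y=0 q=0 r=1 clk=0 z=1
  Δ1: clk:0→1
  Δ2: q:0→1
  Δ3: p:0→1
  Δ4: r:1→0
  Δ5: x:1→0, z:1→0
  (5Δ to stable)
t=9 Δ0: p=1 x=0 v=1 u=0 y=0 q=1 r=0 clk=1 z=0
  Δ1: clk:1→0
  (1Δ to stable)
t=10 Δ0: p=1 x=0 v=1 u=0 y=0 q=1 r=0 clk=0 z=0
  Δ1: clk:0→1
  Δ2: y:0→1
  Δ3: u:0→1
  Δ4: p:1→0, x:0→1
  Δ5: r:0→1
  Δ6: x:1→0, z:0→1
  Δ7: z:1→0
  (7Δ to stable)
t=11 Δ0: p=0 x=0 v=1 u=1 y=1 q=1 r=1 clk=1 z=0
  Δ1: clk:1→0
  (1Δ to stable)
t=12 Δ0: p=0 x=0 v=1 u=1 y=1 q=1 r=1 clk=0 z=0
  Δ1: clk:0→1
  Δ2: q:1→0
  Δ3: p:0→1
  Δ4: r:1→0
  Δ5: x:0→1
  (5Δ to stable)
t=13 Δ0: p=1 x=1 v=1 u=1 y=1 q=0 r=0 clk=1 z=0
  Δ1: clk:1→0
  (1Δ to stable)
t=14 Δ0: p=1 x=1 v=1 u=1 y=1 q=0 r=0 clk=0 z=0
  Δ1: clk:0→1
  Δ2: y:1→0
  Δ3: u:1→0
  Δ4: p:1→0, x:1→0
  Δ5: r:0→1
  Δ6: x:0→1
  Δ7: z:0→1
  (7Δ to stable)
t=15 Δ0: p=0 x=1 v=1 u=0 y=0 q=0 r=1 clk=1 z=1
  Δ1: clk:1→0
  (1Δ to stable)
t=16 Δ0: p=0 x=1 v=1 u=0 y=0 q=0 r=1 clk=0 z=1
  Δ1: clk:0→1
  Δ2: q:0→1
  Δ3: p:0→1
  Δ4: r:1→0
  Δ5: x:1→0, z:1→0
  (5Δ to stable)

0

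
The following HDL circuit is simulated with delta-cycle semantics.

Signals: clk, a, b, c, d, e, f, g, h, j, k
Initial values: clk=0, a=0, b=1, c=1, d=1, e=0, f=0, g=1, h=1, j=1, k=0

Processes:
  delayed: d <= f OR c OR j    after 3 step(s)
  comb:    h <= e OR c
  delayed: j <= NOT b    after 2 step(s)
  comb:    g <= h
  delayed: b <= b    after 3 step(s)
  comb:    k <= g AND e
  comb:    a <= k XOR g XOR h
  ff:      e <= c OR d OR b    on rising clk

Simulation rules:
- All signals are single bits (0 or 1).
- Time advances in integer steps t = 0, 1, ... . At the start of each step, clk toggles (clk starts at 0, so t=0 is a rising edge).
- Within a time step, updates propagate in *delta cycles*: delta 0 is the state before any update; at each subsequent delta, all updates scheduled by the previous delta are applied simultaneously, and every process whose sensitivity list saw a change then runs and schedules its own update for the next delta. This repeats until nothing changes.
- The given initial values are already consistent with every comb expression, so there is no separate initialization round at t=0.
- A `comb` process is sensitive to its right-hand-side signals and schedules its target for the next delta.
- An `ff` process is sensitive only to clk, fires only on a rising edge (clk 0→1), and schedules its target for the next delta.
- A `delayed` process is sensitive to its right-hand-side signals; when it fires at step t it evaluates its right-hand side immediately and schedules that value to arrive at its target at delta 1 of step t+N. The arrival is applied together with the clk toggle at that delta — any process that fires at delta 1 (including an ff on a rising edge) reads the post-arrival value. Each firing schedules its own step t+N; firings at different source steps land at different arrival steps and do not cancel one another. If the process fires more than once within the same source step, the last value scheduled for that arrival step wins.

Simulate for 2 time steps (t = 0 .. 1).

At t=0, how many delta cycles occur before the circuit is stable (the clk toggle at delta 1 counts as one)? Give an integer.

4

t0.Δ0 b=1 f=0 k=0 j=1 e=0 c=1 a=0 g=1 d=1 clk=0 h=1
t0.Δ1 b=1 f=0 k=0 j=1 e=0 c=1 a=0 g=1 d=1 clk=1 h=1
t0.Δ2 b=1 f=0 k=0 j=1 e=1 c=1 a=0 g=1 d=1 clk=1 h=1
t0.Δ3 b=1 f=0 k=1 j=1 e=1 c=1 a=0 g=1 d=1 clk=1 h=1
t0.Δ4 b=1 f=0 k=1 j=1 e=1 c=1 a=1 g=1 d=1 clk=1 h=1
t1.Δ0 b=1 f=0 k=1 j=1 e=1 c=1 a=1 g=1 d=1 clk=1 h=1
t1.Δ1 b=1 f=0 k=1 j=1 e=1 c=1 a=1 g=1 d=1 clk=0 h=1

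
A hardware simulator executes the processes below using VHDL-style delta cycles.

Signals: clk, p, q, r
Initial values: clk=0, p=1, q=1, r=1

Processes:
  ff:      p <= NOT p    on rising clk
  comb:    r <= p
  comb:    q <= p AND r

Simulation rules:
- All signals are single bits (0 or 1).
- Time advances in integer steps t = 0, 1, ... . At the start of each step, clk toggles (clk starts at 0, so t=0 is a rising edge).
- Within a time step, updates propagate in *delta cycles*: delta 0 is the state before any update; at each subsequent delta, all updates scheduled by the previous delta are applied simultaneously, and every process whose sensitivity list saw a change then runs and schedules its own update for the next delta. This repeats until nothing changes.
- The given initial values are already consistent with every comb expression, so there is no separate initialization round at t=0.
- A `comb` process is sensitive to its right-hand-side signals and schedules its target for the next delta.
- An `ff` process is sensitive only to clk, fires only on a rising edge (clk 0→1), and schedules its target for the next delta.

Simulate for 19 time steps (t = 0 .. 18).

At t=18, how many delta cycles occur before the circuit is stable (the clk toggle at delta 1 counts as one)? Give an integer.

t=0 Δ0: q=1 clk=0 r=1 p=1
  Δ1: clk:0→1
  Δ2: p:1→0
  Δ3: q:1→0, r:1→0
  (3Δ to stable)
t=1 Δ0: q=0 clk=1 r=0 p=0
  Δ1: clk:1→0
  (1Δ to stable)
t=2 Δ0: q=0 clk=0 r=0 p=0
  Δ1: clk:0→1
  Δ2: p:0→1
  Δ3: r:0→1
  Δ4: q:0→1
  (4Δ to stable)
t=3 Δ0: q=1 clk=1 r=1 p=1
  Δ1: clk:1→0
  (1Δ to stable)
t=4 Δ0: q=1 clk=0 r=1 p=1
  Δ1: clk:0→1
  Δ2: p:1→0
  Δ3: q:1→0, r:1→0
  (3Δ to stable)
t=5 Δ0: q=0 clk=1 r=0 p=0
  Δ1: clk:1→0
  (1Δ to stable)
t=6 Δ0: q=0 clk=0 r=0 p=0
  Δ1: clk:0→1
  Δ2: p:0→1
  Δ3: r:0→1
  Δ4: q:0→1
  (4Δ to stable)
t=7 Δ0: q=1 clk=1 r=1 p=1
  Δ1: clk:1→0
  (1Δ to stable)
t=8 Δ0: q=1 clk=0 r=1 p=1
  Δ1: clk:0→1
  Δ2: p:1→0
  Δ3: q:1→0, r:1→0
  (3Δ to stable)
t=9 Δ0: q=0 clk=1 r=0 p=0
  Δ1: clk:1→0
  (1Δ to stable)
t=10 Δ0: q=0 clk=0 r=0 p=0
  Δ1: clk:0→1
  Δ2: p:0→1
  Δ3: r:0→1
  Δ4: q:0→1
  (4Δ to stable)
t=11 Δ0: q=1 clk=1 r=1 p=1
  Δ1: clk:1→0
  (1Δ to stable)
t=12 Δ0: q=1 clk=0 r=1 p=1
  Δ1: clk:0→1
  Δ2: p:1→0
  Δ3: q:1→0, r:1→0
  (3Δ to stable)
t=13 Δ0: q=0 clk=1 r=0 p=0
  Δ1: clk:1→0
  (1Δ to stable)
t=14 Δ0: q=0 clk=0 r=0 p=0
  Δ1: clk:0→1
  Δ2: p:0→1
  Δ3: r:0→1
  Δ4: q:0→1
  (4Δ to stable)
t=15 Δ0: q=1 clk=1 r=1 p=1
  Δ1: clk:1→0
  (1Δ to stable)
t=16 Δ0: q=1 clk=0 r=1 p=1
  Δ1: clk:0→1
  Δ2: p:1→0
  Δ3: q:1→0, r:1→0
  (3Δ to stable)
t=17 Δ0: q=0 clk=1 r=0 p=0
  Δ1: clk:1→0
  (1Δ to stable)
t=18 Δ0: q=0 clk=0 r=0 p=0
  Δ1: clk:0→1
  Δ2: p:0→1
  Δ3: r:0→1
  Δ4: q:0→1
  (4Δ to stable)

4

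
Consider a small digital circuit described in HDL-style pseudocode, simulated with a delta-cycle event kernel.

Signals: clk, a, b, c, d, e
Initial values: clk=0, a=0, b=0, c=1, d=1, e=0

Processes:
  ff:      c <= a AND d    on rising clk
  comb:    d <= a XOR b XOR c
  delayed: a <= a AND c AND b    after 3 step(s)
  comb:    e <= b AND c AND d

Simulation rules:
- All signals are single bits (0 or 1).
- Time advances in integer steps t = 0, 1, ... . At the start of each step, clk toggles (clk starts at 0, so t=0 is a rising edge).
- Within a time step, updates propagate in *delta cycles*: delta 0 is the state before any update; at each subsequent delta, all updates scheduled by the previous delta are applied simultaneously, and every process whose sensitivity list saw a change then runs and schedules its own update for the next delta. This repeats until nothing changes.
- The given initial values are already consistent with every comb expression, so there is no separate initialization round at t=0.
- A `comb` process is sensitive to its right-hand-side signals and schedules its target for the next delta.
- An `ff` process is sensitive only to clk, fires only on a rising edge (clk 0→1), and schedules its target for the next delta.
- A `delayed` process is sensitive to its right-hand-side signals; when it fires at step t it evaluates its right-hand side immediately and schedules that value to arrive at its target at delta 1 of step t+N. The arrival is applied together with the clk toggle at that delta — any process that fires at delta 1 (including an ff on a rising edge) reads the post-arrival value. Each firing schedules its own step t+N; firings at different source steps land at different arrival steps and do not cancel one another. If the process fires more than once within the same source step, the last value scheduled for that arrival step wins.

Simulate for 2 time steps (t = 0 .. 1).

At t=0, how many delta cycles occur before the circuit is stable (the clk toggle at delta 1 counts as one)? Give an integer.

t0.Δ0 d=1 a=0 b=0 e=0 clk=0 c=1
t0.Δ1 d=1 a=0 b=0 e=0 clk=1 c=1
t0.Δ2 d=1 a=0 b=0 e=0 clk=1 c=0
t0.Δ3 d=0 a=0 b=0 e=0 clk=1 c=0
t1.Δ0 d=0 a=0 b=0 e=0 clk=1 c=0
t1.Δ1 d=0 a=0 b=0 e=0 clk=0 c=0

3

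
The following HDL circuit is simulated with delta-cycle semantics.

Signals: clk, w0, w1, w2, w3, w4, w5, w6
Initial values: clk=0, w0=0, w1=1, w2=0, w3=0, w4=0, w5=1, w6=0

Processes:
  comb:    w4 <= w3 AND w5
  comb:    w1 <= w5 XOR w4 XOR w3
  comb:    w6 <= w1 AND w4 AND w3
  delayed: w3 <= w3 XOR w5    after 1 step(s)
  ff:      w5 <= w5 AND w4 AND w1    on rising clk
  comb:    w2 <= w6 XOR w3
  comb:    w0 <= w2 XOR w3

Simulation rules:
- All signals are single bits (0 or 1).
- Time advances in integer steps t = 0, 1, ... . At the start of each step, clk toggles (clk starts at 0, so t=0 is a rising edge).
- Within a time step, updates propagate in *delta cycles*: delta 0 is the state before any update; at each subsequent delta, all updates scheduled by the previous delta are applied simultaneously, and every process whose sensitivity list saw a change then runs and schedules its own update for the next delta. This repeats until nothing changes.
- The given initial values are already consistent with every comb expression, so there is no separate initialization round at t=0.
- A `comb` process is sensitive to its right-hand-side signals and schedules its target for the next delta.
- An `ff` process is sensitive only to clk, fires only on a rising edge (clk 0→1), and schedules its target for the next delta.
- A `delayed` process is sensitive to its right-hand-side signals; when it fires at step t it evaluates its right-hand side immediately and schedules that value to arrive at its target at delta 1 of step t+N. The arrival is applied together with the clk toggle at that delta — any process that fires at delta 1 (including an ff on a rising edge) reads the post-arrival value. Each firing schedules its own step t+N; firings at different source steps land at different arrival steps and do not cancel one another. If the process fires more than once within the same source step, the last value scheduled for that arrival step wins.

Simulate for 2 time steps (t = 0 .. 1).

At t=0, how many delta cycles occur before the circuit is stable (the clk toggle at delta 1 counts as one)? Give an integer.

3

t=0 Δ0: w3=0 w1=1 w4=0 w5=1 w0=0 clk=0 w6=0 w2=0
  Δ1: clk:0→1
  Δ2: w5:1→0
  Δ3: w1:1→0
  (3Δ to stable)
t=1 Δ0: w3=0 w1=0 w4=0 w5=0 w0=0 clk=1 w6=0 w2=0
  Δ1: clk:1→0
  (1Δ to stable)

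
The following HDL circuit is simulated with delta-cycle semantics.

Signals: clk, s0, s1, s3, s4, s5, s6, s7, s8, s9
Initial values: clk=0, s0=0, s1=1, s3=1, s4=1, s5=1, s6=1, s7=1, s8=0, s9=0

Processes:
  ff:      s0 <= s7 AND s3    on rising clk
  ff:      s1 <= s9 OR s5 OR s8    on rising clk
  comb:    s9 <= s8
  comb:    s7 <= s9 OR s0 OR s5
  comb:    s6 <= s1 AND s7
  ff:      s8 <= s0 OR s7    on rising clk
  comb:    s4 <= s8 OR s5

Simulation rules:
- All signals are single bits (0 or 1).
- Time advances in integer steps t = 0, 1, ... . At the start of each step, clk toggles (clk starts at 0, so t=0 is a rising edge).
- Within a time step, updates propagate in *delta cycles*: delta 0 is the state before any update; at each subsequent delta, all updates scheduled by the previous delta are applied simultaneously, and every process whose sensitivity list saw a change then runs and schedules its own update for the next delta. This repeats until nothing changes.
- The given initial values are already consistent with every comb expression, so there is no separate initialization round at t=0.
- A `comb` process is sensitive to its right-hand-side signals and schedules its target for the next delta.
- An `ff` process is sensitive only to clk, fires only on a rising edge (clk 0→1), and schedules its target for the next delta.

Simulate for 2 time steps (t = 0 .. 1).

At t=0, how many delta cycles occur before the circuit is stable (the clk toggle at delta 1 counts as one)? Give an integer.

3

t=0 Δ0: s6=1 s3=1 s7=1 s8=0 s5=1 s4=1 s1=1 clk=0 s0=0 s9=0
  Δ1: clk:0→1
  Δ2: s8:0→1, s0:0→1
  Δ3: s9:0→1
  (3Δ to stable)
t=1 Δ0: s6=1 s3=1 s7=1 s8=1 s5=1 s4=1 s1=1 clk=1 s0=1 s9=1
  Δ1: clk:1→0
  (1Δ to stable)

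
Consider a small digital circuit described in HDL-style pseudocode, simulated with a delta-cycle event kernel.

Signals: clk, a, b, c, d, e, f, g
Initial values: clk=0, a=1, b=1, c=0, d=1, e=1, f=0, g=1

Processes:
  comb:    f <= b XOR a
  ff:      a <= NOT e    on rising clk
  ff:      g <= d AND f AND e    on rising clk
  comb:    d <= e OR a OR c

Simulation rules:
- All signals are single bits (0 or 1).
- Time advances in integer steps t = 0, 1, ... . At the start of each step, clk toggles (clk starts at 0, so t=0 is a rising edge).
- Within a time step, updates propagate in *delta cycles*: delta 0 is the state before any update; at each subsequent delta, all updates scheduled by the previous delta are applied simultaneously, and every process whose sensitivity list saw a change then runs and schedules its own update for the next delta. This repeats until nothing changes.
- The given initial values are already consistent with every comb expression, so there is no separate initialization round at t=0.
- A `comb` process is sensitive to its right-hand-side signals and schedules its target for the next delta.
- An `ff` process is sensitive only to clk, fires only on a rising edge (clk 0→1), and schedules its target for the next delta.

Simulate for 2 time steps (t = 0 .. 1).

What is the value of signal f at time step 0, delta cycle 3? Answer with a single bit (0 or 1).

t0.Δ0 clk=0 e=1 f=0 a=1 d=1 c=0 g=1 b=1
t0.Δ1 clk=1 e=1 f=0 a=1 d=1 c=0 g=1 b=1
t0.Δ2 clk=1 e=1 f=0 a=0 d=1 c=0 g=0 b=1
t0.Δ3 clk=1 e=1 f=1 a=0 d=1 c=0 g=0 b=1
t1.Δ0 clk=1 e=1 f=1 a=0 d=1 c=0 g=0 b=1
t1.Δ1 clk=0 e=1 f=1 a=0 d=1 c=0 g=0 b=1

1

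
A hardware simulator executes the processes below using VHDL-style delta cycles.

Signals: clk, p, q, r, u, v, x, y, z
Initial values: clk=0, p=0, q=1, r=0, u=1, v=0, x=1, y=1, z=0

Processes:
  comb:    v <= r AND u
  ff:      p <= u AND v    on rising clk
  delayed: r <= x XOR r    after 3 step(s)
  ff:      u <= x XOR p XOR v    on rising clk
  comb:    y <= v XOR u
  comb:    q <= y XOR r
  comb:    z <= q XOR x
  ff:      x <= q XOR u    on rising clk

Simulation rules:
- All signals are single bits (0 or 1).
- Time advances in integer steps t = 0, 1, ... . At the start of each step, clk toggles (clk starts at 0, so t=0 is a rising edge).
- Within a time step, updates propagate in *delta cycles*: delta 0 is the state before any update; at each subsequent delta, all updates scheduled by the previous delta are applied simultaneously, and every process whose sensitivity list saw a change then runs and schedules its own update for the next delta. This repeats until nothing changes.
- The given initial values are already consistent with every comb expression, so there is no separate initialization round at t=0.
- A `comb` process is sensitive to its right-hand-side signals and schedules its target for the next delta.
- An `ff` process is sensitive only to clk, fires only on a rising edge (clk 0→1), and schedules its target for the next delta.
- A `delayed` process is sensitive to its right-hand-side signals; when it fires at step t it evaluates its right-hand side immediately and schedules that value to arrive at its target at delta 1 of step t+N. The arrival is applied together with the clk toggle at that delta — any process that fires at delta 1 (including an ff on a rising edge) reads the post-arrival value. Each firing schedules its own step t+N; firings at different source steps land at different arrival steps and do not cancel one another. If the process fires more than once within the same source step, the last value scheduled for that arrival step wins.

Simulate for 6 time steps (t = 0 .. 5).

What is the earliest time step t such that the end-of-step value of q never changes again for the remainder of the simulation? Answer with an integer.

2

t0.Δ0 r=0 clk=0 q=1 v=0 p=0 z=0 x=1 u=1 y=1
t0.Δ1 r=0 clk=1 q=1 v=0 p=0 z=0 x=1 u=1 y=1
t0.Δ2 r=0 clk=1 q=1 v=0 p=0 z=0 x=0 u=1 y=1
t0.Δ3 r=0 clk=1 q=1 v=0 p=0 z=1 x=0 u=1 y=1
t1.Δ0 r=0 clk=1 q=1 v=0 p=0 z=1 x=0 u=1 y=1
t1.Δ1 r=0 clk=0 q=1 v=0 p=0 z=1 x=0 u=1 y=1
t2.Δ0 r=0 clk=0 q=1 v=0 p=0 z=1 x=0 u=1 y=1
t2.Δ1 r=0 clk=1 q=1 v=0 p=0 z=1 x=0 u=1 y=1
t2.Δ2 r=0 clk=1 q=1 v=0 p=0 z=1 x=0 u=0 y=1
t2.Δ3 r=0 clk=1 q=1 v=0 p=0 z=1 x=0 u=0 y=0
t2.Δ4 r=0 clk=1 q=0 v=0 p=0 z=1 x=0 u=0 y=0
t2.Δ5 r=0 clk=1 q=0 v=0 p=0 z=0 x=0 u=0 y=0
t3.Δ0 r=0 clk=1 q=0 v=0 p=0 z=0 x=0 u=0 y=0
t3.Δ1 r=0 clk=0 q=0 v=0 p=0 z=0 x=0 u=0 y=0
t4.Δ0 r=0 clk=0 q=0 v=0 p=0 z=0 x=0 u=0 y=0
t4.Δ1 r=0 clk=1 q=0 v=0 p=0 z=0 x=0 u=0 y=0
t5.Δ0 r=0 clk=1 q=0 v=0 p=0 z=0 x=0 u=0 y=0
t5.Δ1 r=0 clk=0 q=0 v=0 p=0 z=0 x=0 u=0 y=0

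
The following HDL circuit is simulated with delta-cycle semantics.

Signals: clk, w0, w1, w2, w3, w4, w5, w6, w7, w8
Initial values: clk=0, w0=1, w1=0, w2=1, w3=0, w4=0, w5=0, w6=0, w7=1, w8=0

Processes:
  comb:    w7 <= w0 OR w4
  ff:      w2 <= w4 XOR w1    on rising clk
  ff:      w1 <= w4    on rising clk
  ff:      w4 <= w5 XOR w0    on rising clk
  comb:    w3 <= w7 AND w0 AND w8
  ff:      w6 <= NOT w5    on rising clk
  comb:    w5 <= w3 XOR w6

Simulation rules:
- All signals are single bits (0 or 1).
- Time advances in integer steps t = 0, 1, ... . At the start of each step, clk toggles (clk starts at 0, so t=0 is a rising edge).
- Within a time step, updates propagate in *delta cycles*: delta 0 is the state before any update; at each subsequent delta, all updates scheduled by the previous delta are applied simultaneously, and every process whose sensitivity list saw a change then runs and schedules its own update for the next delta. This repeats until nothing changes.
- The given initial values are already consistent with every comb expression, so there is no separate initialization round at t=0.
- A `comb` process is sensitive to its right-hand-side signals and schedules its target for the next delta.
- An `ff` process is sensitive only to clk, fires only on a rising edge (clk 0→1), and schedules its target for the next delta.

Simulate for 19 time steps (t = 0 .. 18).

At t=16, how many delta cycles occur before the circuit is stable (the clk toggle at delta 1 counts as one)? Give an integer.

3

t=0 Δ0: w1=0 w4=0 clk=0 w7=1 w2=1 w6=0 w3=0 w5=0 w8=0 w0=1
  Δ1: clk:0→1
  Δ2: w4:0→1, w2:1→0, w6:0→1
  Δ3: w5:0→1
  (3Δ to stable)
t=1 Δ0: w1=0 w4=1 clk=1 w7=1 w2=0 w6=1 w3=0 w5=1 w8=0 w0=1
  Δ1: clk:1→0
  (1Δ to stable)
t=2 Δ0: w1=0 w4=1 clk=0 w7=1 w2=0 w6=1 w3=0 w5=1 w8=0 w0=1
  Δ1: clk:0→1
  Δ2: w1:0→1, w4:1→0, w2:0→1, w6:1→0
  Δ3: w5:1→0
  (3Δ to stable)
t=3 Δ0: w1=1 w4=0 clk=1 w7=1 w2=1 w6=0 w3=0 w5=0 w8=0 w0=1
  Δ1: clk:1→0
  (1Δ to stable)
t=4 Δ0: w1=1 w4=0 clk=0 w7=1 w2=1 w6=0 w3=0 w5=0 w8=0 w0=1
  Δ1: clk:0→1
  Δ2: w1:1→0, w4:0→1, w6:0→1
  Δ3: w5:0→1
  (3Δ to stable)
t=5 Δ0: w1=0 w4=1 clk=1 w7=1 w2=1 w6=1 w3=0 w5=1 w8=0 w0=1
  Δ1: clk:1→0
  (1Δ to stable)
t=6 Δ0: w1=0 w4=1 clk=0 w7=1 w2=1 w6=1 w3=0 w5=1 w8=0 w0=1
  Δ1: clk:0→1
  Δ2: w1:0→1, w4:1→0, w6:1→0
  Δ3: w5:1→0
  (3Δ to stable)
t=7 Δ0: w1=1 w4=0 clk=1 w7=1 w2=1 w6=0 w3=0 w5=0 w8=0 w0=1
  Δ1: clk:1→0
  (1Δ to stable)
t=8 Δ0: w1=1 w4=0 clk=0 w7=1 w2=1 w6=0 w3=0 w5=0 w8=0 w0=1
  Δ1: clk:0→1
  Δ2: w1:1→0, w4:0→1, w6:0→1
  Δ3: w5:0→1
  (3Δ to stable)
t=9 Δ0: w1=0 w4=1 clk=1 w7=1 w2=1 w6=1 w3=0 w5=1 w8=0 w0=1
  Δ1: clk:1→0
  (1Δ to stable)
t=10 Δ0: w1=0 w4=1 clk=0 w7=1 w2=1 w6=1 w3=0 w5=1 w8=0 w0=1
  Δ1: clk:0→1
  Δ2: w1:0→1, w4:1→0, w6:1→0
  Δ3: w5:1→0
  (3Δ to stable)
t=11 Δ0: w1=1 w4=0 clk=1 w7=1 w2=1 w6=0 w3=0 w5=0 w8=0 w0=1
  Δ1: clk:1→0
  (1Δ to stable)
t=12 Δ0: w1=1 w4=0 clk=0 w7=1 w2=1 w6=0 w3=0 w5=0 w8=0 w0=1
  Δ1: clk:0→1
  Δ2: w1:1→0, w4:0→1, w6:0→1
  Δ3: w5:0→1
  (3Δ to stable)
t=13 Δ0: w1=0 w4=1 clk=1 w7=1 w2=1 w6=1 w3=0 w5=1 w8=0 w0=1
  Δ1: clk:1→0
  (1Δ to stable)
t=14 Δ0: w1=0 w4=1 clk=0 w7=1 w2=1 w6=1 w3=0 w5=1 w8=0 w0=1
  Δ1: clk:0→1
  Δ2: w1:0→1, w4:1→0, w6:1→0
  Δ3: w5:1→0
  (3Δ to stable)
t=15 Δ0: w1=1 w4=0 clk=1 w7=1 w2=1 w6=0 w3=0 w5=0 w8=0 w0=1
  Δ1: clk:1→0
  (1Δ to stable)
t=16 Δ0: w1=1 w4=0 clk=0 w7=1 w2=1 w6=0 w3=0 w5=0 w8=0 w0=1
  Δ1: clk:0→1
  Δ2: w1:1→0, w4:0→1, w6:0→1
  Δ3: w5:0→1
  (3Δ to stable)
t=17 Δ0: w1=0 w4=1 clk=1 w7=1 w2=1 w6=1 w3=0 w5=1 w8=0 w0=1
  Δ1: clk:1→0
  (1Δ to stable)
t=18 Δ0: w1=0 w4=1 clk=0 w7=1 w2=1 w6=1 w3=0 w5=1 w8=0 w0=1
  Δ1: clk:0→1
  Δ2: w1:0→1, w4:1→0, w6:1→0
  Δ3: w5:1→0
  (3Δ to stable)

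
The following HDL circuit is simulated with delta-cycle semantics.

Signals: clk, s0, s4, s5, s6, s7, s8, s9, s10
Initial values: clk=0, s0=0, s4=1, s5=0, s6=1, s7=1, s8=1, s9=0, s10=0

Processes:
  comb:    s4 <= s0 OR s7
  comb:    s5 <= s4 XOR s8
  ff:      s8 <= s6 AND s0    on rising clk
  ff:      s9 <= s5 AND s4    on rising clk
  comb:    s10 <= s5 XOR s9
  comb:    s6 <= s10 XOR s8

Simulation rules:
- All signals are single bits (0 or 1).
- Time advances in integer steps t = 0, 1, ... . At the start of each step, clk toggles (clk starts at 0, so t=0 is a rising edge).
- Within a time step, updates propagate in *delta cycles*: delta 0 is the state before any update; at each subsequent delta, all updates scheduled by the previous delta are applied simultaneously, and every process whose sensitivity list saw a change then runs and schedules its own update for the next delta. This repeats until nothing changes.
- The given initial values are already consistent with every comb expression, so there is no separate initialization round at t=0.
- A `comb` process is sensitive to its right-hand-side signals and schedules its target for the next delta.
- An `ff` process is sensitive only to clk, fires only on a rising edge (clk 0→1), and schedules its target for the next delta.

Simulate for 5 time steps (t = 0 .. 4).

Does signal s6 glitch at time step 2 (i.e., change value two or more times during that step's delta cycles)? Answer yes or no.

t0.Δ0 s8=1 s6=1 s5=0 s9=0 s10=0 s4=1 s0=0 clk=0 s7=1
t0.Δ1 s8=1 s6=1 s5=0 s9=0 s10=0 s4=1 s0=0 clk=1 s7=1
t0.Δ2 s8=0 s6=1 s5=0 s9=0 s10=0 s4=1 s0=0 clk=1 s7=1
t0.Δ3 s8=0 s6=0 s5=1 s9=0 s10=0 s4=1 s0=0 clk=1 s7=1
t0.Δ4 s8=0 s6=0 s5=1 s9=0 s10=1 s4=1 s0=0 clk=1 s7=1
t0.Δ5 s8=0 s6=1 s5=1 s9=0 s10=1 s4=1 s0=0 clk=1 s7=1
t1.Δ0 s8=0 s6=1 s5=1 s9=0 s10=1 s4=1 s0=0 clk=1 s7=1
t1.Δ1 s8=0 s6=1 s5=1 s9=0 s10=1 s4=1 s0=0 clk=0 s7=1
t2.Δ0 s8=0 s6=1 s5=1 s9=0 s10=1 s4=1 s0=0 clk=0 s7=1
t2.Δ1 s8=0 s6=1 s5=1 s9=0 s10=1 s4=1 s0=0 clk=1 s7=1
t2.Δ2 s8=0 s6=1 s5=1 s9=1 s10=1 s4=1 s0=0 clk=1 s7=1
t2.Δ3 s8=0 s6=1 s5=1 s9=1 s10=0 s4=1 s0=0 clk=1 s7=1
t2.Δ4 s8=0 s6=0 s5=1 s9=1 s10=0 s4=1 s0=0 clk=1 s7=1
t3.Δ0 s8=0 s6=0 s5=1 s9=1 s10=0 s4=1 s0=0 clk=1 s7=1
t3.Δ1 s8=0 s6=0 s5=1 s9=1 s10=0 s4=1 s0=0 clk=0 s7=1
t4.Δ0 s8=0 s6=0 s5=1 s9=1 s10=0 s4=1 s0=0 clk=0 s7=1
t4.Δ1 s8=0 s6=0 s5=1 s9=1 s10=0 s4=1 s0=0 clk=1 s7=1

no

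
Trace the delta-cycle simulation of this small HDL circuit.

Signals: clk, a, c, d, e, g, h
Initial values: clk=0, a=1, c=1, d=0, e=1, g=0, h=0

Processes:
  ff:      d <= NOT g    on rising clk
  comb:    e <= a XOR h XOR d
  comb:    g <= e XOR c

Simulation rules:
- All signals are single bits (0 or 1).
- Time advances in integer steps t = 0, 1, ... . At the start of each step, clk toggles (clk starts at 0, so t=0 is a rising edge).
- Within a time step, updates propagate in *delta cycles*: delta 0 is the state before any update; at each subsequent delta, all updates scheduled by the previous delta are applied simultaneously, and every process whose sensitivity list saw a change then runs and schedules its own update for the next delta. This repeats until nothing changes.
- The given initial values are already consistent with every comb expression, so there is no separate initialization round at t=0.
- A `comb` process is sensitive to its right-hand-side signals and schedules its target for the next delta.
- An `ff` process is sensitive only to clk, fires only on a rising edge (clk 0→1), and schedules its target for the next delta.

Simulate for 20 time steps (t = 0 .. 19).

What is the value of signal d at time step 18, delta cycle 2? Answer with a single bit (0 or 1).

t0.Δ0 c=1 d=0 clk=0 h=0 a=1 g=0 e=1
t0.Δ1 c=1 d=0 clk=1 h=0 a=1 g=0 e=1
t0.Δ2 c=1 d=1 clk=1 h=0 a=1 g=0 e=1
t0.Δ3 c=1 d=1 clk=1 h=0 a=1 g=0 e=0
t0.Δ4 c=1 d=1 clk=1 h=0 a=1 g=1 e=0
t1.Δ0 c=1 d=1 clk=1 h=0 a=1 g=1 e=0
t1.Δ1 c=1 d=1 clk=0 h=0 a=1 g=1 e=0
t2.Δ0 c=1 d=1 clk=0 h=0 a=1 g=1 e=0
t2.Δ1 c=1 d=1 clk=1 h=0 a=1 g=1 e=0
t2.Δ2 c=1 d=0 clk=1 h=0 a=1 g=1 e=0
t2.Δ3 c=1 d=0 clk=1 h=0 a=1 g=1 e=1
t2.Δ4 c=1 d=0 clk=1 h=0 a=1 g=0 e=1
t3.Δ0 c=1 d=0 clk=1 h=0 a=1 g=0 e=1
t3.Δ1 c=1 d=0 clk=0 h=0 a=1 g=0 e=1
t4.Δ0 c=1 d=0 clk=0 h=0 a=1 g=0 e=1
t4.Δ1 c=1 d=0 clk=1 h=0 a=1 g=0 e=1
t4.Δ2 c=1 d=1 clk=1 h=0 a=1 g=0 e=1
t4.Δ3 c=1 d=1 clk=1 h=0 a=1 g=0 e=0
t4.Δ4 c=1 d=1 clk=1 h=0 a=1 g=1 e=0
t5.Δ0 c=1 d=1 clk=1 h=0 a=1 g=1 e=0
t5.Δ1 c=1 d=1 clk=0 h=0 a=1 g=1 e=0
t6.Δ0 c=1 d=1 clk=0 h=0 a=1 g=1 e=0
t6.Δ1 c=1 d=1 clk=1 h=0 a=1 g=1 e=0
t6.Δ2 c=1 d=0 clk=1 h=0 a=1 g=1 e=0
t6.Δ3 c=1 d=0 clk=1 h=0 a=1 g=1 e=1
t6.Δ4 c=1 d=0 clk=1 h=0 a=1 g=0 e=1
t7.Δ0 c=1 d=0 clk=1 h=0 a=1 g=0 e=1
t7.Δ1 c=1 d=0 clk=0 h=0 a=1 g=0 e=1
t8.Δ0 c=1 d=0 clk=0 h=0 a=1 g=0 e=1
t8.Δ1 c=1 d=0 clk=1 h=0 a=1 g=0 e=1
t8.Δ2 c=1 d=1 clk=1 h=0 a=1 g=0 e=1
t8.Δ3 c=1 d=1 clk=1 h=0 a=1 g=0 e=0
t8.Δ4 c=1 d=1 clk=1 h=0 a=1 g=1 e=0
t9.Δ0 c=1 d=1 clk=1 h=0 a=1 g=1 e=0
t9.Δ1 c=1 d=1 clk=0 h=0 a=1 g=1 e=0
t10.Δ0 c=1 d=1 clk=0 h=0 a=1 g=1 e=0
t10.Δ1 c=1 d=1 clk=1 h=0 a=1 g=1 e=0
t10.Δ2 c=1 d=0 clk=1 h=0 a=1 g=1 e=0
t10.Δ3 c=1 d=0 clk=1 h=0 a=1 g=1 e=1
t10.Δ4 c=1 d=0 clk=1 h=0 a=1 g=0 e=1
t11.Δ0 c=1 d=0 clk=1 h=0 a=1 g=0 e=1
t11.Δ1 c=1 d=0 clk=0 h=0 a=1 g=0 e=1
t12.Δ0 c=1 d=0 clk=0 h=0 a=1 g=0 e=1
t12.Δ1 c=1 d=0 clk=1 h=0 a=1 g=0 e=1
t12.Δ2 c=1 d=1 clk=1 h=0 a=1 g=0 e=1
t12.Δ3 c=1 d=1 clk=1 h=0 a=1 g=0 e=0
t12.Δ4 c=1 d=1 clk=1 h=0 a=1 g=1 e=0
t13.Δ0 c=1 d=1 clk=1 h=0 a=1 g=1 e=0
t13.Δ1 c=1 d=1 clk=0 h=0 a=1 g=1 e=0
t14.Δ0 c=1 d=1 clk=0 h=0 a=1 g=1 e=0
t14.Δ1 c=1 d=1 clk=1 h=0 a=1 g=1 e=0
t14.Δ2 c=1 d=0 clk=1 h=0 a=1 g=1 e=0
t14.Δ3 c=1 d=0 clk=1 h=0 a=1 g=1 e=1
t14.Δ4 c=1 d=0 clk=1 h=0 a=1 g=0 e=1
t15.Δ0 c=1 d=0 clk=1 h=0 a=1 g=0 e=1
t15.Δ1 c=1 d=0 clk=0 h=0 a=1 g=0 e=1
t16.Δ0 c=1 d=0 clk=0 h=0 a=1 g=0 e=1
t16.Δ1 c=1 d=0 clk=1 h=0 a=1 g=0 e=1
t16.Δ2 c=1 d=1 clk=1 h=0 a=1 g=0 e=1
t16.Δ3 c=1 d=1 clk=1 h=0 a=1 g=0 e=0
t16.Δ4 c=1 d=1 clk=1 h=0 a=1 g=1 e=0
t17.Δ0 c=1 d=1 clk=1 h=0 a=1 g=1 e=0
t17.Δ1 c=1 d=1 clk=0 h=0 a=1 g=1 e=0
t18.Δ0 c=1 d=1 clk=0 h=0 a=1 g=1 e=0
t18.Δ1 c=1 d=1 clk=1 h=0 a=1 g=1 e=0
t18.Δ2 c=1 d=0 clk=1 h=0 a=1 g=1 e=0
t18.Δ3 c=1 d=0 clk=1 h=0 a=1 g=1 e=1
t18.Δ4 c=1 d=0 clk=1 h=0 a=1 g=0 e=1
t19.Δ0 c=1 d=0 clk=1 h=0 a=1 g=0 e=1
t19.Δ1 c=1 d=0 clk=0 h=0 a=1 g=0 e=1

0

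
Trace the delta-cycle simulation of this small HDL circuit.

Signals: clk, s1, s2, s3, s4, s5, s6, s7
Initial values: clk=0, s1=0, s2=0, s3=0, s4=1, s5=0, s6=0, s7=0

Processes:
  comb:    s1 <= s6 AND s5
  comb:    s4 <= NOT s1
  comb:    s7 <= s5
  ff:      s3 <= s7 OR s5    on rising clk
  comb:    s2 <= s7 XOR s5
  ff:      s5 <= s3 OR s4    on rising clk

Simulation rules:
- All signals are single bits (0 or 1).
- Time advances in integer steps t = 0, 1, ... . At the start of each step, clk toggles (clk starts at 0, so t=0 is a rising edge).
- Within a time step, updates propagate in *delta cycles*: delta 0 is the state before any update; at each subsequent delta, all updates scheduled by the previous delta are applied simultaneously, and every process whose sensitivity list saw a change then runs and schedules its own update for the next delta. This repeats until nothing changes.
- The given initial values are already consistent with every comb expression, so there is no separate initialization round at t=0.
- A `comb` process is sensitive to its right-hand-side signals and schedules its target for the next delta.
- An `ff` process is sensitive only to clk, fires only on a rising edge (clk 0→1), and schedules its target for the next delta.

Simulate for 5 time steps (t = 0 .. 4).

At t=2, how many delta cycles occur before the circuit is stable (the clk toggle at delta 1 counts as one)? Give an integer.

2

[bits: s2,s4,s6,s3,s7,clk,s5,s1]
t=0: Δ0=01000000 Δ1=01000100 Δ2=01000110 Δ3=11001110 Δ4=01001110 | 4Δ
t=1: Δ0=01001110 Δ1=01001010 | 1Δ
t=2: Δ0=01001010 Δ1=01001110 Δ2=01011110 | 2Δ
t=3: Δ0=01011110 Δ1=01011010 | 1Δ
t=4: Δ0=01011010 Δ1=01011110 | 1Δ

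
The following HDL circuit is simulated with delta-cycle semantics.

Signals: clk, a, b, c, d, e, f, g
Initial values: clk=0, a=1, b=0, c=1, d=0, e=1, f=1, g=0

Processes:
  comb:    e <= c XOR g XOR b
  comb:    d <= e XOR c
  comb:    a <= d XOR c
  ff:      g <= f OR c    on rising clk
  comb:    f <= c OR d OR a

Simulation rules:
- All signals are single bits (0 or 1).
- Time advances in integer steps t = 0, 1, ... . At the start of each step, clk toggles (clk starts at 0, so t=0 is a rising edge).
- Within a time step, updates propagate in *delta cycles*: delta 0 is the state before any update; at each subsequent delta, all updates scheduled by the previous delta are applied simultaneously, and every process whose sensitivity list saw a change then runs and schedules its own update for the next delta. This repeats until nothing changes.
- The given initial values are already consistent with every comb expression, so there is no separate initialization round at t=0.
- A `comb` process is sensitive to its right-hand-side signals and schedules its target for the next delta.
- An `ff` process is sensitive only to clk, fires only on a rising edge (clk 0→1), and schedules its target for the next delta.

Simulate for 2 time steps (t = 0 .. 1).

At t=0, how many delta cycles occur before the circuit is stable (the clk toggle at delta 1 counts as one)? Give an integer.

5

t0.Δ0 clk=0 g=0 e=1 a=1 c=1 f=1 b=0 d=0
t0.Δ1 clk=1 g=0 e=1 a=1 c=1 f=1 b=0 d=0
t0.Δ2 clk=1 g=1 e=1 a=1 c=1 f=1 b=0 d=0
t0.Δ3 clk=1 g=1 e=0 a=1 c=1 f=1 b=0 d=0
t0.Δ4 clk=1 g=1 e=0 a=1 c=1 f=1 b=0 d=1
t0.Δ5 clk=1 g=1 e=0 a=0 c=1 f=1 b=0 d=1
t1.Δ0 clk=1 g=1 e=0 a=0 c=1 f=1 b=0 d=1
t1.Δ1 clk=0 g=1 e=0 a=0 c=1 f=1 b=0 d=1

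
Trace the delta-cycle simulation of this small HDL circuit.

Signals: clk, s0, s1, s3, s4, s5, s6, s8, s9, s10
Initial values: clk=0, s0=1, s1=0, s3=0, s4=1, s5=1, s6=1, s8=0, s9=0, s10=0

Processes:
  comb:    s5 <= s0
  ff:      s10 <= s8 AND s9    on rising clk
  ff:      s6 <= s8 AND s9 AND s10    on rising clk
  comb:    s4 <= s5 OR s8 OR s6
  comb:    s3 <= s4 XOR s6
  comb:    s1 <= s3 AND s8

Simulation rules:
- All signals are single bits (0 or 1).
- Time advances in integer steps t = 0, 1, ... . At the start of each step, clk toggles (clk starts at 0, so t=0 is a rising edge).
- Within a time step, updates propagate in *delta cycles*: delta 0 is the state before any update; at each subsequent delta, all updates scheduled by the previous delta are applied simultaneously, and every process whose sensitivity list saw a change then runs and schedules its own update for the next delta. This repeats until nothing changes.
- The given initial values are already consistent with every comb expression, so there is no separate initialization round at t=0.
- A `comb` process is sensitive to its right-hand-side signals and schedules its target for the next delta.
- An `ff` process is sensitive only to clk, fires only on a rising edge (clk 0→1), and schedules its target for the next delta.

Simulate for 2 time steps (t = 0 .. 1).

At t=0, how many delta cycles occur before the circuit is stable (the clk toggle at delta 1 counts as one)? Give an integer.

3

t0.Δ0 s10=0 s8=0 s3=0 s1=0 s0=1 clk=0 s5=1 s6=1 s9=0 s4=1
t0.Δ1 s10=0 s8=0 s3=0 s1=0 s0=1 clk=1 s5=1 s6=1 s9=0 s4=1
t0.Δ2 s10=0 s8=0 s3=0 s1=0 s0=1 clk=1 s5=1 s6=0 s9=0 s4=1
t0.Δ3 s10=0 s8=0 s3=1 s1=0 s0=1 clk=1 s5=1 s6=0 s9=0 s4=1
t1.Δ0 s10=0 s8=0 s3=1 s1=0 s0=1 clk=1 s5=1 s6=0 s9=0 s4=1
t1.Δ1 s10=0 s8=0 s3=1 s1=0 s0=1 clk=0 s5=1 s6=0 s9=0 s4=1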